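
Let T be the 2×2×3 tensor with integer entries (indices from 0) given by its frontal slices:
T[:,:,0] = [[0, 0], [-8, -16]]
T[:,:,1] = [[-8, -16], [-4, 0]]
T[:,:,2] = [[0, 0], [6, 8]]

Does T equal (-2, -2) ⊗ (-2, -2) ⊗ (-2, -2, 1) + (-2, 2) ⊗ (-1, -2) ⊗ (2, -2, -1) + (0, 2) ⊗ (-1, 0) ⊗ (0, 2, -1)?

No

Reconstruct entry (0,0,0) from the claimed factors: Σₗ aₗ[0]bₗ[0]cₗ[0] = (-2)·(-2)·(-2) + (-2)·(-1)·(2) + (0)·(-1)·(0) = -4, but T[0,0,0] = 0. The claim is false.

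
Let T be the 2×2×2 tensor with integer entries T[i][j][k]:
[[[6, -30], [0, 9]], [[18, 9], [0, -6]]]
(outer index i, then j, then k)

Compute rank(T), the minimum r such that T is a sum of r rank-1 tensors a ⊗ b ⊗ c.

2

Lower bound: the mode-2 unfolding of T (rows indexed by j, columns by (i,k) = (0,0), (0,1), (1,0), (1,1)) is [[6, -30, 18, 9], [0, 9, 0, -6]].
There the 2×2 minor on rows j ∈ {0, 1}, columns (i,k) ∈ {(0,0), (0,1)} is det [[6, -30], [0, 9]] = 54 ≠ 0, so this unfolding has rank ≥ 2; CP rank is at least every unfolding rank, so rank(T) ≥ 2. (Unfolding ranks only ever bound the CP rank from below — rank(T) can be strictly larger than all of them — so the matching upper bound has to come from an explicit 2-term decomposition.)
Upper bound — finding two terms. Write S_k = T[:,:,k] for the frontal slices: S₀ = [[6, 0], [18, 0]], S₁ = [[-30, 9], [9, -6]].
If T = a₁ ⊗ b₁ ⊗ c₁ + a₂ ⊗ b₂ ⊗ c₂ then each S_k = c₁[k]·a₁b₁ᵀ + c₂[k]·a₂b₂ᵀ. S₀ and S₁ are linearly independent, so a₁b₁ᵀ and a₂b₂ᵀ must span the same plane of matrices: they are the rank-1 matrices of the form x·S₀ + y·S₁.
det(x·S₀ + y·S₁) is −198·xy + 99·y² = (-99)·(2·x − y)(y), vanishing at (x:y) = (1:2) and (1:0).
M₁ = S₀ + 2·S₁ = [[-54, 18], [36, -12]] = (-6)·[3, -2][3, -1]ᵀ and M₂ = S₀ = [[6, 0], [18, 0]] = 6·[1, 3][1, 0]ᵀ, so take a₁ = [3, -2], b₁ = [3, -1], a₂ = [1, 3], b₂ = [1, 0].
Each slice is an integer combination of E₁ = a₁b₁ᵀ and E₂ = a₂b₂ᵀ: S₀ = 6·E₂, S₁ = −3·E₁ − 3·E₂; reading off coefficients, c₁ = [0, -3] and c₂ = [6, -3].
Hence T = [3, -2] ⊗ [3, -1] ⊗ [0, -3] + [1, 3] ⊗ [1, 0] ⊗ [6, -3], so rank(T) ≤ 2.
These bounds meet, so rank(T) = 2.
Check entry T[1,0,0] = 18: (-2)·(3)·(0) + (3)·(1)·(6) = 18.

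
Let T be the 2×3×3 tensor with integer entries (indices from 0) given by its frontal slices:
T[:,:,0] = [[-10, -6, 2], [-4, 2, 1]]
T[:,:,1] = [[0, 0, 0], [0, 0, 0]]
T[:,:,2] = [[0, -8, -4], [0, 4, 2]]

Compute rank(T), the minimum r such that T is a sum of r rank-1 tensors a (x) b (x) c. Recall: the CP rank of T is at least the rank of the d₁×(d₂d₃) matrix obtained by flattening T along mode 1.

Lower bound: the mode-2 unfolding of T (rows indexed by j, columns by (i,k) = (0,0), (0,1), (0,2), (1,0), (1,1), (1,2)) is [[-10, 0, 0, -4, 0, 0], [-6, 0, -8, 2, 0, 4], [2, 0, -4, 1, 0, 2]].
There the 3×3 minor on rows j ∈ {0, 1, 2}, columns (i,k) ∈ {(0,0), (0,2), (1,0)} is det [[-10, 0, -4], [-6, -8, 2], [2, -4, 1]] = -160 ≠ 0, so this unfolding has rank ≥ 3; CP rank is at least every unfolding rank, so rank(T) ≥ 3. (This is only a lower bound: in general the CP rank may exceed every unfolding rank, so we still need to exhibit 3 rank-1 terms summing to T.)
Upper bound: T is a sum of 3 rank-1 terms, T = (1, 0) (x) (1, 1, -2) (x) (-2, 0, 0) + (2, -1) (x) (0, 2, 1) (x) (-1, 0, -2) + (2, 1) (x) (1, 0, 0) (x) (-4, 0, 0) (one valid choice — decompositions are not unique — normalised so each a, b is primitive with positive first nonzero entry; check it by expanding all entries), so rank(T) ≤ 3.
These bounds meet, so rank(T) = 3.
Check entry T[0,0,2] = 0: (1)·(1)·(0) + (2)·(0)·(-2) + (2)·(1)·(0) = 0.

3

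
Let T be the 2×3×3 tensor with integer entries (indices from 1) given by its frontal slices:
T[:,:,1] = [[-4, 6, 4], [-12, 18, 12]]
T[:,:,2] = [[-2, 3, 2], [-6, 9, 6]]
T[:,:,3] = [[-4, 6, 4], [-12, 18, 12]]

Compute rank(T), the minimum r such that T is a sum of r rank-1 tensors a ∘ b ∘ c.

1

Lower bound: T ≠ 0 (e.g. T[1,1,1] = -4), so rank(T) ≥ 1.
Upper bound: if T = a ∘ b ∘ c then every fibre of T is a multiple of the corresponding factor, so read the factors off the fibres through the nonzero entry T[1,1,1] = -4.
The mode-1 fibre T[:,1,1] = [-4, -12] gives a = [1, 3] (primitive direction); the mode-2 fibre T[1,:,1] = [-4, 6, 4] gives b = [2, -3, -2]; then c[k] = T[1,1,k] / (a[1]·b[1]) = [-4, -2, -4] / 2 = [-2, -1, -2].
Expanding [1, 3] ∘ [2, -3, -2] ∘ [-2, -1, -2] reproduces all 18 entries of T, so T = [1, 3] ∘ [2, -3, -2] ∘ [-2, -1, -2] and rank(T) ≤ 1.
These bounds meet, so rank(T) = 1.
Check entry T[2,3,1] = 12: (3)·(-2)·(-2) = 12.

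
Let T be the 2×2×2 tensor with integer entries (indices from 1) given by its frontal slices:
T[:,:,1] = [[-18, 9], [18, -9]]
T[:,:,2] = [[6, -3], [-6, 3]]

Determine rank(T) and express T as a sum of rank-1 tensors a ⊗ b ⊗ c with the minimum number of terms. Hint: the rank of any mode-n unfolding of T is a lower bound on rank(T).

rank(T) = 1

Lower bound: T ≠ 0 (e.g. T[1,1,1] = -18), so rank(T) ≥ 1.
Upper bound: if T = a ⊗ b ⊗ c then every fibre of T is a multiple of the corresponding factor, so read the factors off the fibres through the nonzero entry T[1,1,1] = -18.
The mode-1 fibre T[:,1,1] = [-18, 18] gives a = [1, -1] (primitive direction); the mode-2 fibre T[1,:,1] = [-18, 9] gives b = [2, -1]; then c[k] = T[1,1,k] / (a[1]·b[1]) = [-18, 6] / 2 = [-9, 3].
Expanding [1, -1] ⊗ [2, -1] ⊗ [-9, 3] reproduces all 8 entries of T, so T = [1, -1] ⊗ [2, -1] ⊗ [-9, 3] and rank(T) ≤ 1.
These bounds meet, so rank(T) = 1.
Check entry T[2,2,2] = 3: (-1)·(-1)·(3) = 3.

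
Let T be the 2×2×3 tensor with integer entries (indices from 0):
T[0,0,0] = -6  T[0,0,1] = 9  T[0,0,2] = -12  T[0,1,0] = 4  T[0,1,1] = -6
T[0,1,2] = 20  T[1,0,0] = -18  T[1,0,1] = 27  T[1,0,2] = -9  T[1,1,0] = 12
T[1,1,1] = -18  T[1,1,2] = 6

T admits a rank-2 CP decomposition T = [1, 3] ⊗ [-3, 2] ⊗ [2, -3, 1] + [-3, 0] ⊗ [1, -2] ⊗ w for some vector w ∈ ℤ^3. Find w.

Subtract the known terms from T to get the rank-1 residual R = [-3, 0] ⊗ [1, -2] ⊗ w, so R[i,j,k] = a[i]·b[j]·w[k]. Pick indices with nonzero a[0]·b[0] = (-3)·(1) = -3. Only the fibre through (0,0,·) is needed: R[0,0,:] = T[0,0,:] − Σₗ aₗ[0]bₗ[0]cₗ = [-6, 9, -12] − (1)·(-3)·[2, -3, 1] = [0, 0, -9]. Then w[k] = R[0,0,k] / -3 for each k, giving w = [0, 0, -9] / -3 = [0, 0, 3].

w = [0, 0, 3]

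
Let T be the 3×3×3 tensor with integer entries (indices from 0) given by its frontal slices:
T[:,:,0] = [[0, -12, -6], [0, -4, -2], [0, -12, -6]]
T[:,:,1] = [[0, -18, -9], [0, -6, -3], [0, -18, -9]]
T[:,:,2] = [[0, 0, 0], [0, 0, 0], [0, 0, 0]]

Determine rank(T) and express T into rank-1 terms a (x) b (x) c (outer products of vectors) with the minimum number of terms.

Lower bound: T ≠ 0 (e.g. T[0,1,0] = -12), so rank(T) ≥ 1.
Upper bound: the mode-1 fibre T[:,1,0] = [-12, -4, -12] gives a = (3, 1, 3) (primitive direction); the mode-2 fibre T[0,:,0] = [0, -12, -6] gives b = (0, 2, 1); then c[k] = T[0,1,k] / (a[0]·b[1]) = [-12, -18, 0] / 6 = (-2, -3, 0).
Expanding (3, 1, 3) (x) (0, 2, 1) (x) (-2, -3, 0) reproduces all 27 entries of T, so T = (3, 1, 3) (x) (0, 2, 1) (x) (-2, -3, 0) and rank(T) ≤ 1.
These bounds meet, so rank(T) = 1.

rank(T) = 1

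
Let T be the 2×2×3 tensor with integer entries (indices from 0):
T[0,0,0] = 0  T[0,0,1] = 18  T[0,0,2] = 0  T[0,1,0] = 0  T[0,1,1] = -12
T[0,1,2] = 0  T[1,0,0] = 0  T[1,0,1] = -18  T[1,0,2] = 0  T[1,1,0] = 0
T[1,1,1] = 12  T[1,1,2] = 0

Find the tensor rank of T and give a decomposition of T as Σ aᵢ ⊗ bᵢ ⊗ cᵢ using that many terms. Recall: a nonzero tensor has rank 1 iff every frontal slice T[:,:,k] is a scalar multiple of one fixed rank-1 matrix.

Lower bound: T ≠ 0 (e.g. T[0,0,1] = 18), so rank(T) ≥ 1.
Upper bound: if T = a ⊗ b ⊗ c then every fibre of T is a multiple of the corresponding factor, so read the factors off the fibres through the nonzero entry T[0,0,1] = 18.
The mode-1 fibre T[:,0,1] = [18, -18] gives a = [1, -1] (primitive direction); the mode-2 fibre T[0,:,1] = [18, -12] gives b = [3, -2]; then c[k] = T[0,0,k] / (a[0]·b[0]) = [0, 18, 0] / 3 = [0, 6, 0].
Expanding [1, -1] ⊗ [3, -2] ⊗ [0, 6, 0] reproduces all 12 entries of T, so T = [1, -1] ⊗ [3, -2] ⊗ [0, 6, 0] and rank(T) ≤ 1.
These bounds meet, so rank(T) = 1.

rank(T) = 1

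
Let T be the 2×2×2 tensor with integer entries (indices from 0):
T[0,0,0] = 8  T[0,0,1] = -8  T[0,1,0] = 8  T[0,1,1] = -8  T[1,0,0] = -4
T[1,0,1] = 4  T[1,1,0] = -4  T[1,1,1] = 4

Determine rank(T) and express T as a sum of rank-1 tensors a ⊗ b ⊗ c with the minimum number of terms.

Lower bound: T ≠ 0 (e.g. T[0,0,0] = 8), so rank(T) ≥ 1.
Upper bound: the mode-1 fibre T[:,0,0] = [8, -4] gives a = [2, -1] (primitive direction); the mode-2 fibre T[0,:,0] = [8, 8] gives b = [1, 1]; then c[k] = T[0,0,k] / (a[0]·b[0]) = [8, -8] / 2 = [4, -4].
Expanding [2, -1] ⊗ [1, 1] ⊗ [4, -4] reproduces all 8 entries of T, so T = [2, -1] ⊗ [1, 1] ⊗ [4, -4] and rank(T) ≤ 1.
These bounds meet, so rank(T) = 1.

rank(T) = 1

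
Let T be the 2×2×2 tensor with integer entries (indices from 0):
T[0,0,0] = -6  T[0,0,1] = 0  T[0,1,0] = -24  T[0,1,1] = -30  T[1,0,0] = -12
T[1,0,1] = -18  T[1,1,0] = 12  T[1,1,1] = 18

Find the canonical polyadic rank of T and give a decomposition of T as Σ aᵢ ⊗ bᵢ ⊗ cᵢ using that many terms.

rank(T) = 2

Lower bound: the mode-2 unfolding of T (rows indexed by j, columns by (i,k) = (0,0), (0,1), (1,0), (1,1)) is [[-6, 0, -12, -18], [-24, -30, 12, 18]].
There the 2×2 minor on rows j ∈ {0, 1}, columns (i,k) ∈ {(0,0), (0,1)} is det [[-6, 0], [-24, -30]] = 180 ≠ 0, so this unfolding has rank ≥ 2; CP rank is at least every unfolding rank, so rank(T) ≥ 2. (Flattening ranks never certify an upper bound on CP rank; for that we must actually write T with 2 rank-1 terms.)
Upper bound — finding two terms. Write S_k = T[:,:,k] for the frontal slices: S₀ = [[-6, -24], [-12, 12]], S₁ = [[0, -30], [-18, 18]].
If T = a₁ ⊗ b₁ ⊗ c₁ + a₂ ⊗ b₂ ⊗ c₂ then each S_k = c₁[k]·a₁b₁ᵀ + c₂[k]·a₂b₂ᵀ. S₀ and S₁ are linearly independent, so a₁b₁ᵀ and a₂b₂ᵀ must span the same plane of matrices: they are the rank-1 matrices of the form x·S₀ + y·S₁.
det(x·S₀ + y·S₁) is −360·x² − 900·xy − 540·y² = (-180)·(2·x + 3·y)(x + y), vanishing at (x:y) = (3:-2) and (1:-1).
M₁ = 3·S₀ − 2·S₁ = [[-18, -12], [0, 0]] = (-6)·[1, 0][3, 2]ᵀ and M₂ = S₀ − S₁ = [[-6, 6], [6, -6]] = (-6)·[1, -1][1, -1]ᵀ, so take a₁ = [1, 0], b₁ = [3, 2], a₂ = [1, -1], b₂ = [1, -1].
Each slice is an integer combination of E₁ = a₁b₁ᵀ and E₂ = a₂b₂ᵀ: S₀ = −6·E₁ + 12·E₂, S₁ = −6·E₁ + 18·E₂; reading off coefficients, c₁ = [-6, -6] and c₂ = [12, 18].
Hence T = [1, 0] ⊗ [3, 2] ⊗ [-6, -6] + [1, -1] ⊗ [1, -1] ⊗ [12, 18], so rank(T) ≤ 2.
These bounds meet, so rank(T) = 2.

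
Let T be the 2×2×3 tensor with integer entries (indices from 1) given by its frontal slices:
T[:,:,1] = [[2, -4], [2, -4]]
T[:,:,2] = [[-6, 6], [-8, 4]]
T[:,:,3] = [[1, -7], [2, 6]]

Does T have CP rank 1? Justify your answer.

The mode-3 unfolding of T (rows indexed by k, columns by (i,j) = (1,1), (1,2), (2,1), (2,2)) is [[2, -4, 2, -4], [-6, 6, -8, 4], [1, -7, 2, 6]].
There the 3×3 minor on rows k ∈ {1, 2, 3}, columns (i,j) ∈ {(1,1), (1,2), (2,1)} is det [[2, -4, 2], [-6, 6, -8], [1, -7, 2]] = -32 ≠ 0, so this unfolding has rank ≥ 3; CP rank is at least every unfolding rank, so rank(T) ≥ 3.
In particular rank(T) ≥ 3 > 1, so T is not rank-1.

No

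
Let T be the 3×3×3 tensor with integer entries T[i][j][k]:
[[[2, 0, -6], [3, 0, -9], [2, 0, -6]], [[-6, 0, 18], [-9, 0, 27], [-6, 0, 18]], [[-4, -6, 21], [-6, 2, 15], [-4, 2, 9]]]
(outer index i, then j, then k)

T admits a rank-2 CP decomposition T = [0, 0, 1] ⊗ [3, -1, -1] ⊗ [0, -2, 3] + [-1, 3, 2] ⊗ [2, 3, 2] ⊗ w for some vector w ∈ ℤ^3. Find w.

w = [-1, 0, 3]

Subtract the known terms from T to get the rank-1 residual R = [-1, 3, 2] ⊗ [2, 3, 2] ⊗ w, so R[i,j,k] = a[i]·b[j]·w[k]. Pick indices with nonzero a[0]·b[0] = (-1)·(2) = -2. Only the fibre through (0,0,·) is needed: R[0,0,:] = T[0,0,:] − Σₗ aₗ[0]bₗ[0]cₗ = [2, 0, -6] − (0)·(3)·[0, -2, 3] = [2, 0, -6]. Then w[k] = R[0,0,k] / -2 for each k, giving w = [2, 0, -6] / -2 = [-1, 0, 3].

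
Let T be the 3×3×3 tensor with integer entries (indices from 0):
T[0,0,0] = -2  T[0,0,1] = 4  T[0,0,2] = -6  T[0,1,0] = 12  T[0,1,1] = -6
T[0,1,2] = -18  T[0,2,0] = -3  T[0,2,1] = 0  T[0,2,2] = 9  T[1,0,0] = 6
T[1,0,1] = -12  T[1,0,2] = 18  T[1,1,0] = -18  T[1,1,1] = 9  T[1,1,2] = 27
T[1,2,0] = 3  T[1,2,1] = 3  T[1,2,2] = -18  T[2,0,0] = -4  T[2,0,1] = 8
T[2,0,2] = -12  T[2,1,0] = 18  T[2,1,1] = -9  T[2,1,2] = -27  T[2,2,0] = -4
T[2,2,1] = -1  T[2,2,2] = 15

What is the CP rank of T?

2

Lower bound: the mode-3 unfolding of T (rows indexed by k, columns by (i,j) = (0,0), (0,1), (0,2), (1,0), (1,1), (1,2), (2,0), (2,1), (2,2)) is [[-2, 12, -3, 6, -18, 3, -4, 18, -4], [4, -6, 0, -12, 9, 3, 8, -9, -1], [-6, -18, 9, 18, 27, -18, -12, -27, 15]].
There the 2×2 minor on rows k ∈ {0, 1}, columns (i,j) ∈ {(0,0), (0,1)} is det [[-2, 12], [4, -6]] = -36 ≠ 0, so this unfolding has rank ≥ 2; CP rank is at least every unfolding rank, so rank(T) ≥ 2. (This is only a lower bound: in general the CP rank may exceed every unfolding rank, so we still need to exhibit 2 rank-1 terms summing to T.)
Upper bound — finding two terms. Write S_k = T[:,:,k] for the frontal slices: S₀ = [[-2, 12, -3], [6, -18, 3], [-4, 18, -4]], S₁ = [[4, -6, 0], [-12, 9, 3], [8, -9, -1]], S₂ = [[-6, -18, 9], [18, 27, -18], [-12, -27, 15]].
If T = a₁ ⊗ b₁ ⊗ c₁ + a₂ ⊗ b₂ ⊗ c₂ then each S_k = c₁[k]·a₁b₁ᵀ + c₂[k]·a₂b₂ᵀ. S₀ and S₁ are linearly independent, so a₁b₁ᵀ and a₂b₂ᵀ must span the same plane of matrices: they are the rank-1 matrices of the form x·S₀ + y·S₁.
The 2×2 minor of x·S₀ + y·S₁ on rows {0,1}, columns {0,1} is −36·x² + 90·xy − 36·y² = (-18)·(x − 2·y)(2·x − y), vanishing at (x:y) = (2:1) and (1:2).
M₁ = 2·S₀ + S₁ = [[0, 18, -6], [0, -27, 9], [0, 27, -9]] = 3·(2, -3, 3)(0, 3, -1)ᵀ and M₂ = S₀ + 2·S₁ = [[6, 0, -3], [-18, 0, 9], [12, 0, -6]] = 3·(1, -3, 2)(2, 0, -1)ᵀ, so take a₁ = (2, -3, 3), b₁ = (0, 3, -1), a₂ = (1, -3, 2), b₂ = (2, 0, -1).
Each slice is an integer combination of E₁ = a₁b₁ᵀ and E₂ = a₂b₂ᵀ: S₀ = 2·E₁ − E₂, S₁ = −E₁ + 2·E₂, S₂ = −3·E₁ − 3·E₂; reading off coefficients, c₁ = (2, -1, -3) and c₂ = (-1, 2, -3).
Hence T = (2, -3, 3) ⊗ (0, 3, -1) ⊗ (2, -1, -3) + (1, -3, 2) ⊗ (2, 0, -1) ⊗ (-1, 2, -3), so rank(T) ≤ 2.
These bounds meet, so rank(T) = 2.
Check entry T[1,0,1] = -12: (-3)·(0)·(-1) + (-3)·(2)·(2) = -12.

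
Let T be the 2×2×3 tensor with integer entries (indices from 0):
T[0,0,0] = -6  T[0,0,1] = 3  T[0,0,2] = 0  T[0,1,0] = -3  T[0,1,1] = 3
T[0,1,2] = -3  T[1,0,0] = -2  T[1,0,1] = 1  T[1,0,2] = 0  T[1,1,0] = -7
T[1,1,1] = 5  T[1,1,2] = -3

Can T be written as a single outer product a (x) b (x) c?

The mode-1 unfolding of T (rows indexed by i, columns by (j,k) = (0,0), (0,1), (0,2), (1,0), (1,1), (1,2)) is [[-6, 3, 0, -3, 3, -3], [-2, 1, 0, -7, 5, -3]].
There the 2×2 minor on rows i ∈ {0, 1}, columns (j,k) ∈ {(0,0), (1,0)} is det [[-6, -3], [-2, -7]] = 36 ≠ 0, so this unfolding has rank ≥ 2; CP rank is at least every unfolding rank, so rank(T) ≥ 2.
In particular rank(T) ≥ 2 > 1, so T is not rank-1.

No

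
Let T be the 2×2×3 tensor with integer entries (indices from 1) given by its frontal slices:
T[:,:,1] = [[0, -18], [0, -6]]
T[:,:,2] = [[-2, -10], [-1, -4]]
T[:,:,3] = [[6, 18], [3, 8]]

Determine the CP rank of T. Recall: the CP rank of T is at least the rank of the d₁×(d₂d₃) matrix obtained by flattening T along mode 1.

Lower bound: in the mode-1 unfolding of T (rows indexed by i, columns by (j,k)) the 2×2 minor on rows i ∈ {1, 2}, columns (j,k) ∈ {(1,2), (2,1)} is det [[-2, -18], [-1, -6]] = -6 ≠ 0, so that unfolding has rank ≥ 2 and hence rank(T) ≥ 2 (CP rank is at least every unfolding rank, though it can be larger).
Upper bound: with S_k = T[:,:,k], the two rank-1 terms a₁b₁ᵀ, a₂b₂ᵀ are the rank-1 members of the pencil x·S₁ + y·S₂.
det(x·S₁ + y·S₂) is −6·xy − 2·y² = (-2)·(y)(3·x + y), vanishing at (x:y) = (1:0) and (1:-3).
M₁ = S₁ = [[0, -18], [0, -6]] = (-6)·[3, 1][0, 1]ᵀ and M₂ = S₁ − 3·S₂ = [[6, 12], [3, 6]] = 3·[2, 1][1, 2]ᵀ, so take a₁ = [3, 1], b₁ = [0, 1], a₂ = [2, 1], b₂ = [1, 2].
Each slice is an integer combination of E₁ = a₁b₁ᵀ and E₂ = a₂b₂ᵀ: S₁ = −6·E₁, S₂ = −2·E₁ − E₂, S₃ = 2·E₁ + 3·E₂; reading off coefficients, c₁ = [-6, -2, 2] and c₂ = [0, -1, 3].
Hence T = [3, 1] ∘ [0, 1] ∘ [-6, -2, 2] + [2, 1] ∘ [1, 2] ∘ [0, -1, 3], so rank(T) ≤ 2.
These bounds meet, so rank(T) = 2.

2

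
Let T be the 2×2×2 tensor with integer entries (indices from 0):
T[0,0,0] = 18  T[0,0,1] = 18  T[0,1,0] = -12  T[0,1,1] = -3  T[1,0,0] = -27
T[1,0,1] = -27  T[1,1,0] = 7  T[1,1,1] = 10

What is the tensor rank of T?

Lower bound: the mode-2 unfolding of T (rows indexed by j, columns by (i,k) = (0,0), (0,1), (1,0), (1,1)) is [[18, 18, -27, -27], [-12, -3, 7, 10]].
There the 2×2 minor on rows j ∈ {0, 1}, columns (i,k) ∈ {(0,0), (0,1)} is det [[18, 18], [-12, -3]] = 162 ≠ 0, so this unfolding has rank ≥ 2; CP rank is at least every unfolding rank, so rank(T) ≥ 2. (Flattening ranks never certify an upper bound on CP rank; for that we must actually write T with 2 rank-1 terms.)
Upper bound — finding two terms. Write S_k = T[:,:,k] for the frontal slices: S₀ = [[18, -12], [-27, 7]], S₁ = [[18, -3], [-27, 10]].
If T = a₁ ⊗ b₁ ⊗ c₁ + a₂ ⊗ b₂ ⊗ c₂ then each S_k = c₁[k]·a₁b₁ᵀ + c₂[k]·a₂b₂ᵀ. S₀ and S₁ are linearly independent, so a₁b₁ᵀ and a₂b₂ᵀ must span the same plane of matrices: they are the rank-1 matrices of the form x·S₀ + y·S₁.
det(x·S₀ + y·S₁) is −198·x² − 99·xy + 99·y² = (-99)·(2·x − y)(x + y), vanishing at (x:y) = (1:2) and (1:-1).
M₁ = S₀ + 2·S₁ = [[54, -18], [-81, 27]] = 9·(2, -3)(3, -1)ᵀ and M₂ = S₀ − S₁ = [[0, -9], [0, -3]] = (-3)·(3, 1)(0, 1)ᵀ, so take a₁ = (2, -3), b₁ = (3, -1), a₂ = (3, 1), b₂ = (0, 1).
Each slice is an integer combination of E₁ = a₁b₁ᵀ and E₂ = a₂b₂ᵀ: S₀ = 3·E₁ − 2·E₂, S₁ = 3·E₁ + E₂; reading off coefficients, c₁ = (3, 3) and c₂ = (-2, 1).
Hence T = (2, -3) ⊗ (3, -1) ⊗ (3, 3) + (3, 1) ⊗ (0, 1) ⊗ (-2, 1), so rank(T) ≤ 2.
These bounds meet, so rank(T) = 2.

2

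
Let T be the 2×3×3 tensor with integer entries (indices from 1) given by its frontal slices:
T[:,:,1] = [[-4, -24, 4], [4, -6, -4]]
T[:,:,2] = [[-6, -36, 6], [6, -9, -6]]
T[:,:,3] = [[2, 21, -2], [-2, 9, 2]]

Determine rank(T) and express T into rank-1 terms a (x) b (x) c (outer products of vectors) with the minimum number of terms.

rank(T) = 2

Lower bound: the mode-1 unfolding of T (rows indexed by i, columns by (j,k) = (1,1), (1,2), (1,3), (2,1), (2,2), (2,3), (3,1), (3,2), (3,3)) is [[-4, -6, 2, -24, -36, 21, 4, 6, -2], [4, 6, -2, -6, -9, 9, -4, -6, 2]].
There the 2×2 minor on rows i ∈ {1, 2}, columns (j,k) ∈ {(1,1), (2,1)} is det [[-4, -24], [4, -6]] = 120 ≠ 0, so this unfolding has rank ≥ 2; CP rank is at least every unfolding rank, so rank(T) ≥ 2. (Flattening ranks never certify an upper bound on CP rank; for that we must actually write T with 2 rank-1 terms.)
Upper bound — finding two terms. Write S_k = T[:,:,k] for the frontal slices: S₁ = [[-4, -24, 4], [4, -6, -4]], S₂ = [[-6, -36, 6], [6, -9, -6]], S₃ = [[2, 21, -2], [-2, 9, 2]].
If T = a₁ (x) b₁ (x) c₁ + a₂ (x) b₂ (x) c₂ then each S_k = c₁[k]·a₁b₁ᵀ + c₂[k]·a₂b₂ᵀ. S₁ and S₃ are linearly independent, so a₁b₁ᵀ and a₂b₂ᵀ must span the same plane of matrices: they are the rank-1 matrices of the form x·S₁ + y·S₃.
The 2×2 minor of x·S₁ + y·S₃ on rows {1,2}, columns {1,2} is 120·x² − 180·xy + 60·y² = 60·(2·x − y)(x − y), vanishing at (x:y) = (1:2) and (1:1).
M₁ = S₁ + 2·S₃ = [[0, 18, 0], [0, 12, 0]] = 6·[3, 2][0, 1, 0]ᵀ and M₂ = S₁ + S₃ = [[-2, -3, 2], [2, 3, -2]] = −[1, -1][2, 3, -2]ᵀ, so take a₁ = [3, 2], b₁ = [0, 1, 0], a₂ = [1, -1], b₂ = [2, 3, -2].
Each slice is an integer combination of E₁ = a₁b₁ᵀ and E₂ = a₂b₂ᵀ: S₁ = −6·E₁ − 2·E₂, S₂ = −9·E₁ − 3·E₂, S₃ = 6·E₁ + E₂; reading off coefficients, c₁ = [-6, -9, 6] and c₂ = [-2, -3, 1].
Hence T = [3, 2] (x) [0, 1, 0] (x) [-6, -9, 6] + [1, -1] (x) [2, 3, -2] (x) [-2, -3, 1], so rank(T) ≤ 2.
These bounds meet, so rank(T) = 2.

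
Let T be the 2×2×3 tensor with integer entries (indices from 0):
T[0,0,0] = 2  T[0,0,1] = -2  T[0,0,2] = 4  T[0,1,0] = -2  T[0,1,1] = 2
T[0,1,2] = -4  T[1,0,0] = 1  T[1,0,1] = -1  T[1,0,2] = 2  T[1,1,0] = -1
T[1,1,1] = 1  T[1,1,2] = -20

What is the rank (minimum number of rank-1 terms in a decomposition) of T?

Lower bound: the mode-1 unfolding of T (rows indexed by i, columns by (j,k) = (0,0), (0,1), (0,2), (1,0), (1,1), (1,2)) is [[2, -2, 4, -2, 2, -4], [1, -1, 2, -1, 1, -20]].
There the 2×2 minor on rows i ∈ {0, 1}, columns (j,k) ∈ {(0,0), (1,2)} is det [[2, -4], [1, -20]] = -36 ≠ 0, so this unfolding has rank ≥ 2; CP rank is at least every unfolding rank, so rank(T) ≥ 2. (Flattening ranks never certify an upper bound on CP rank; for that we must actually write T with 2 rank-1 terms.)
Upper bound — finding two terms. Write S_k = T[:,:,k] for the frontal slices: S₀ = [[2, -2], [1, -1]], S₁ = [[-2, 2], [-1, 1]], S₂ = [[4, -4], [2, -20]].
If T = a₁ ∘ b₁ ∘ c₁ + a₂ ∘ b₂ ∘ c₂ then each S_k = c₁[k]·a₁b₁ᵀ + c₂[k]·a₂b₂ᵀ. S₀ and S₂ are linearly independent, so a₁b₁ᵀ and a₂b₂ᵀ must span the same plane of matrices: they are the rank-1 matrices of the form x·S₀ + y·S₂.
det(x·S₀ + y·S₂) is −36·xy − 72·y² = (-36)·(x + 2·y)(y), vanishing at (x:y) = (2:-1) and (1:0).
M₁ = 2·S₀ − S₂ = [[0, 0], [0, 18]] = 18·[0, 1][0, 1]ᵀ and M₂ = S₀ = [[2, -2], [1, -1]] = [2, 1][1, -1]ᵀ, so take a₁ = [0, 1], b₁ = [0, 1], a₂ = [2, 1], b₂ = [1, -1].
Each slice is an integer combination of E₁ = a₁b₁ᵀ and E₂ = a₂b₂ᵀ: S₀ = E₂, S₁ = −E₂, S₂ = −18·E₁ + 2·E₂; reading off coefficients, c₁ = [0, 0, -18] and c₂ = [1, -1, 2].
Hence T = [0, 1] ∘ [0, 1] ∘ [0, 0, -18] + [2, 1] ∘ [1, -1] ∘ [1, -1, 2], so rank(T) ≤ 2.
These bounds meet, so rank(T) = 2.
Check entry T[0,0,1] = -2: (0)·(0)·(0) + (2)·(1)·(-1) = -2.

2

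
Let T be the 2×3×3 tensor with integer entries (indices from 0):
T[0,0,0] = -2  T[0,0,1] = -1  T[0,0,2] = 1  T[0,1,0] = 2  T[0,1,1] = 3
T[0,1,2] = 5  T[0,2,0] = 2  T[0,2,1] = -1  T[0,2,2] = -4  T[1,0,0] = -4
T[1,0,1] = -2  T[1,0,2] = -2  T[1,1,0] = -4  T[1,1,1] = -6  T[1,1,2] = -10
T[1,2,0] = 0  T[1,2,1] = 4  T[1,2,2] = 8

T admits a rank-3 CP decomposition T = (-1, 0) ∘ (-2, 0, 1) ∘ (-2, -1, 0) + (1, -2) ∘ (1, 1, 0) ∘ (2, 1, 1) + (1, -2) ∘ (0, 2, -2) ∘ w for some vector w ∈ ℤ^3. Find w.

w = (0, 1, 2)

Subtract the known terms from T to get the rank-1 residual R = (1, -2) ∘ (0, 2, -2) ∘ w, so R[i,j,k] = a[i]·b[j]·w[k]. Pick indices with nonzero a[0]·b[1] = (1)·(2) = 2. Only the fibre through (0,1,·) is needed: R[0,1,:] = T[0,1,:] − Σₗ aₗ[0]bₗ[1]cₗ = [2, 3, 5] − (-1)·(0)·(-2, -1, 0) − (1)·(1)·(2, 1, 1) = [0, 2, 4]. Then w[k] = R[0,1,k] / 2 for each k, giving w = [0, 2, 4] / 2 = (0, 1, 2).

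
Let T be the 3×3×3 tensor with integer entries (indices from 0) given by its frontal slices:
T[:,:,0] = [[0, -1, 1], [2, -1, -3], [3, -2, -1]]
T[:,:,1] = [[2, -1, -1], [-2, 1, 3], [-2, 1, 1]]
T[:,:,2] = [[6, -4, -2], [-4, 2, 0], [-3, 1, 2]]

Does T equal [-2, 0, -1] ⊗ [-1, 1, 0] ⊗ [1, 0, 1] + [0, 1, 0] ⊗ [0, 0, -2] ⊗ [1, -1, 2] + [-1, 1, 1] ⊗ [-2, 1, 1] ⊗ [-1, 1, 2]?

No

Reconstruct entry (1,2,2) from the claimed factors: Σₗ aₗ[1]bₗ[2]cₗ[2] = (0)·(0)·(1) + (1)·(-2)·(2) + (1)·(1)·(2) = -2, but T[1,2,2] = 0. The claim is false.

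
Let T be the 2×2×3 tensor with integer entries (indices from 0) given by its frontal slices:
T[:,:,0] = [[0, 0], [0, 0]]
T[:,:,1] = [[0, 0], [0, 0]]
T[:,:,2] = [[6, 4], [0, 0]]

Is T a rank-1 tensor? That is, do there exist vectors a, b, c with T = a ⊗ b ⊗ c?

If T = a ⊗ b ⊗ c then every fibre of T is a multiple of the corresponding factor, so read the factors off the fibres through the nonzero entry T[0,0,2] = 6.
The mode-1 fibre T[:,0,2] = [6, 0] gives a = [1, 0] (primitive direction); the mode-2 fibre T[0,:,2] = [6, 4] gives b = [3, 2]; then c[k] = T[0,0,k] / (a[0]·b[0]) = [0, 0, 6] / 3 = [0, 0, 2].
Expanding [1, 0] ⊗ [3, 2] ⊗ [0, 0, 2] reproduces all 12 entries of T, so T = [1, 0] ⊗ [3, 2] ⊗ [0, 0, 2] and rank(T) ≤ 1.
Equivalently every frontal slice T[:,:,k] is c[k] times the rank-1 matrix [1, 0] ⊗ [3, 2]. So T has rank 1 (it is nonzero).

Yes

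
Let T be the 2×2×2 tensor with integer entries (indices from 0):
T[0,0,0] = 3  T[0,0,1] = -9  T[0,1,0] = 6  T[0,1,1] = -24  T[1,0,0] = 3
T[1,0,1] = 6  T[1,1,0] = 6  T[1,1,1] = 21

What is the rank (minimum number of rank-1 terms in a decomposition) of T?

2

Lower bound: the mode-1 unfolding of T (rows indexed by i, columns by (j,k) = (0,0), (0,1), (1,0), (1,1)) is [[3, -9, 6, -24], [3, 6, 6, 21]].
There the 2×2 minor on rows i ∈ {0, 1}, columns (j,k) ∈ {(0,0), (0,1)} is det [[3, -9], [3, 6]] = 45 ≠ 0, so this unfolding has rank ≥ 2; CP rank is at least every unfolding rank, so rank(T) ≥ 2. (Flattening ranks never certify an upper bound on CP rank; for that we must actually write T with 2 rank-1 terms.)
Upper bound — finding two terms. Write S_k = T[:,:,k] for the frontal slices: S₀ = [[3, 6], [3, 6]], S₁ = [[-9, -24], [6, 21]].
If T = a₁ (x) b₁ (x) c₁ + a₂ (x) b₂ (x) c₂ then each S_k = c₁[k]·a₁b₁ᵀ + c₂[k]·a₂b₂ᵀ. S₀ and S₁ are linearly independent, so a₁b₁ᵀ and a₂b₂ᵀ must span the same plane of matrices: they are the rank-1 matrices of the form x·S₀ + y·S₁.
det(x·S₀ + y·S₁) is 45·xy − 45·y² = 45·(x − y)(y), vanishing at (x:y) = (1:1) and (1:0).
M₁ = S₀ + S₁ = [[-6, -18], [9, 27]] = (-3)·[2, -3][1, 3]ᵀ and M₂ = S₀ = [[3, 6], [3, 6]] = 3·[1, 1][1, 2]ᵀ, so take a₁ = [2, -3], b₁ = [1, 3], a₂ = [1, 1], b₂ = [1, 2].
Each slice is an integer combination of E₁ = a₁b₁ᵀ and E₂ = a₂b₂ᵀ: S₀ = 3·E₂, S₁ = −3·E₁ − 3·E₂; reading off coefficients, c₁ = [0, -3] and c₂ = [3, -3].
Hence T = [2, -3] (x) [1, 3] (x) [0, -3] + [1, 1] (x) [1, 2] (x) [3, -3], so rank(T) ≤ 2.
These bounds meet, so rank(T) = 2.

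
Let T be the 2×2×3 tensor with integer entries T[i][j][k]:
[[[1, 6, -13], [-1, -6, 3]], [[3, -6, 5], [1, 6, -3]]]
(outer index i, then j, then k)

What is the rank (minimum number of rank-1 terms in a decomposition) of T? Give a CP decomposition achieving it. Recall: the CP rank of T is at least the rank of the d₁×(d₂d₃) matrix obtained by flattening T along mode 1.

Lower bound: the mode-3 unfolding of T (rows indexed by k, columns by (i,j) = (0,0), (0,1), (1,0), (1,1)) is [[1, -1, 3, 1], [6, -6, -6, 6], [-13, 3, 5, -3]].
There the 3×3 minor on rows k ∈ {0, 1, 2}, columns (i,j) ∈ {(0,0), (0,1), (1,0)} is det [[1, -1, 3], [6, -6, -6], [-13, 3, 5]] = -240 ≠ 0, so this unfolding has rank ≥ 3; CP rank is at least every unfolding rank, so rank(T) ≥ 3. (This is only a lower bound: in general the CP rank may exceed every unfolding rank, so we still need to exhibit 3 rank-1 terms summing to T.)
Upper bound: T is a sum of 3 rank-1 terms, T = [1, -1] ⊗ [1, 1] ⊗ [-1, -2, -1] + [1, -1] ⊗ [2, -1] ⊗ [0, 4, -4] + [1, 1] ⊗ [1, 0] ⊗ [2, 0, -4] (one valid choice — decompositions are not unique — normalised so each a, b is primitive with positive first nonzero entry; check it by expanding all entries), so rank(T) ≤ 3.
These bounds meet, so rank(T) = 3.

rank(T) = 3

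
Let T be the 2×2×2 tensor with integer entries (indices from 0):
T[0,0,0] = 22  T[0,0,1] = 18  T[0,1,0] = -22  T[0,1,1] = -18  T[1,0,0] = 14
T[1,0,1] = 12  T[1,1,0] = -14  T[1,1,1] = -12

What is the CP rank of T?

2

Lower bound: the mode-1 unfolding of T (rows indexed by i, columns by (j,k) = (0,0), (0,1), (1,0), (1,1)) is [[22, 18, -22, -18], [14, 12, -14, -12]].
There the 2×2 minor on rows i ∈ {0, 1}, columns (j,k) ∈ {(0,0), (0,1)} is det [[22, 18], [14, 12]] = 12 ≠ 0, so this unfolding has rank ≥ 2; CP rank is at least every unfolding rank, so rank(T) ≥ 2. (Flattening ranks never certify an upper bound on CP rank; for that we must actually write T with 2 rank-1 terms.)
Upper bound — finding two terms. Every mode-2 slice of T is a multiple of one matrix: T[:,j,:] = b[j]·M with b = [1, -1] and M = [[22, 18], [14, 12]] (rows indexed by i, columns by k). So it suffices to write M as a sum of two rank-1 matrices.
Splitting M by its rows (i = 0, 1), M = [1, 0][22, 18]ᵀ + [0, 1][14, 12]ᵀ.
Hence T = [1, 0] ∘ [1, -1] ∘ [22, 18] + [0, 1] ∘ [1, -1] ∘ [14, 12], so rank(T) ≤ 2.
These bounds meet, so rank(T) = 2.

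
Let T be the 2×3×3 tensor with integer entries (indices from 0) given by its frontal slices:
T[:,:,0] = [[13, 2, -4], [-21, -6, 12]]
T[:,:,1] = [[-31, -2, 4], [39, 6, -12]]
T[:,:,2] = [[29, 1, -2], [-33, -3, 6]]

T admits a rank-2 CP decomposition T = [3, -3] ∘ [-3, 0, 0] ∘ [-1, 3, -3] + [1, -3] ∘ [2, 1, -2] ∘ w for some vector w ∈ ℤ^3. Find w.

Subtract the known terms from T to get the rank-1 residual R = [1, -3] ∘ [2, 1, -2] ∘ w, so R[i,j,k] = a[i]·b[j]·w[k]. Pick indices with nonzero a[0]·b[0] = (1)·(2) = 2. Only the fibre through (0,0,·) is needed: R[0,0,:] = T[0,0,:] − Σₗ aₗ[0]bₗ[0]cₗ = [13, -31, 29] − (3)·(-3)·[-1, 3, -3] = [4, -4, 2]. Then w[k] = R[0,0,k] / 2 for each k, giving w = [4, -4, 2] / 2 = [2, -2, 1].

w = [2, -2, 1]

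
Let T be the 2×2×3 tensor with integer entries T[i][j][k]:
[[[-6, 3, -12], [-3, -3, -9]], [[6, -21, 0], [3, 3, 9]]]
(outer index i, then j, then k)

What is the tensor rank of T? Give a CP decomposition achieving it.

rank(T) = 2

Lower bound: the mode-3 unfolding of T (rows indexed by k, columns by (i,j) = (0,0), (0,1), (1,0), (1,1)) is [[-6, -3, 6, 3], [3, -3, -21, 3], [-12, -9, 0, 9]].
There the 2×2 minor on rows k ∈ {0, 1}, columns (i,j) ∈ {(0,0), (0,1)} is det [[-6, -3], [3, -3]] = 27 ≠ 0, so this unfolding has rank ≥ 2; CP rank is at least every unfolding rank, so rank(T) ≥ 2. (This is only a lower bound: in general the CP rank may exceed every unfolding rank, so we still need to exhibit 2 rank-1 terms summing to T.)
Upper bound — finding two terms. Write S_k = T[:,:,k] for the frontal slices: S₀ = [[-6, -3], [6, 3]], S₁ = [[3, -3], [-21, 3]], S₂ = [[-12, -9], [0, 9]].
If T = a₁ ⊗ b₁ ⊗ c₁ + a₂ ⊗ b₂ ⊗ c₂ then each S_k = c₁[k]·a₁b₁ᵀ + c₂[k]·a₂b₂ᵀ. S₀ and S₁ are linearly independent, so a₁b₁ᵀ and a₂b₂ᵀ must span the same plane of matrices: they are the rank-1 matrices of the form x·S₀ + y·S₁.
det(x·S₀ + y·S₁) is −54·xy − 54·y² = (-54)·(y)(x + y), vanishing at (x:y) = (1:0) and (1:-1).
M₁ = S₀ = [[-6, -3], [6, 3]] = (-3)·(1, -1)(2, 1)ᵀ and M₂ = S₀ − S₁ = [[-9, 0], [27, 0]] = (-9)·(1, -3)(1, 0)ᵀ, so take a₁ = (1, -1), b₁ = (2, 1), a₂ = (1, -3), b₂ = (1, 0).
Each slice is an integer combination of E₁ = a₁b₁ᵀ and E₂ = a₂b₂ᵀ: S₀ = −3·E₁, S₁ = −3·E₁ + 9·E₂, S₂ = −9·E₁ + 6·E₂; reading off coefficients, c₁ = (-3, -3, -9) and c₂ = (0, 9, 6).
Hence T = (1, -1) ⊗ (2, 1) ⊗ (-3, -3, -9) + (1, -3) ⊗ (1, 0) ⊗ (0, 9, 6), so rank(T) ≤ 2.
These bounds meet, so rank(T) = 2.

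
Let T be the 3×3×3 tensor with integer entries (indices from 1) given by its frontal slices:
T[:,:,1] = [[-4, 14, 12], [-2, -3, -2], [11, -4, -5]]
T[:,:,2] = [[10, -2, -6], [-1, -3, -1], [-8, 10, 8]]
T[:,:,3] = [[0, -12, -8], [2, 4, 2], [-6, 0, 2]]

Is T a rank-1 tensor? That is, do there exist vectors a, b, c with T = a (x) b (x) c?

The mode-2 unfolding of T (rows indexed by j, columns by (i,k) = (1,1), (1,2), (1,3), (2,1), (2,2), (2,3), (3,1), (3,2), (3,3)) is [[-4, 10, 0, -2, -1, 2, 11, -8, -6], [14, -2, -12, -3, -3, 4, -4, 10, 0], [12, -6, -8, -2, -1, 2, -5, 8, 2]].
There the 3×3 minor on rows j ∈ {1, 2, 3}, columns (i,k) ∈ {(1,1), (1,2), (1,3)} is det [[-4, 10, 0], [14, -2, -12], [12, -6, -8]] = -96 ≠ 0, so this unfolding has rank ≥ 3; CP rank is at least every unfolding rank, so rank(T) ≥ 3.
In particular rank(T) ≥ 3 > 1, so T is not rank-1.

No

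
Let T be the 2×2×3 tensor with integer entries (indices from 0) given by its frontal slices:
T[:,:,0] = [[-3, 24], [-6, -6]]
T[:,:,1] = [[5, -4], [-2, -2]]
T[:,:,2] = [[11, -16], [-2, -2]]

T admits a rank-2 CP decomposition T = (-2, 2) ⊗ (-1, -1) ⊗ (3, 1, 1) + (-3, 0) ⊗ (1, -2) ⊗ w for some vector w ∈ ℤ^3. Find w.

w = (3, -1, -3)

Subtract the known terms from T to get the rank-1 residual R = (-3, 0) ⊗ (1, -2) ⊗ w, so R[i,j,k] = a[i]·b[j]·w[k]. Pick indices with nonzero a[0]·b[0] = (-3)·(1) = -3. Only the fibre through (0,0,·) is needed: R[0,0,:] = T[0,0,:] − Σₗ aₗ[0]bₗ[0]cₗ = [-3, 5, 11] − (-2)·(-1)·(3, 1, 1) = [-9, 3, 9]. Then w[k] = R[0,0,k] / -3 for each k, giving w = [-9, 3, 9] / -3 = (3, -1, -3).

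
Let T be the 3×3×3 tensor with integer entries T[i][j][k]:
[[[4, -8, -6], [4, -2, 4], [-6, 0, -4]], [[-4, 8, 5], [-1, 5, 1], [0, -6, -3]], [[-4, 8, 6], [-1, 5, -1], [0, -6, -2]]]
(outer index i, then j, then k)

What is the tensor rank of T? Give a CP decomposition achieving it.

Lower bound: in the mode-3 unfolding of T (rows indexed by k, columns by (i,j)) the 3×3 minor on rows k ∈ {0, 1, 2}, columns (i,j) ∈ {(0,0), (0,1), (0,2)} is det [[4, 4, -6], [-8, -2, 0], [-6, 4, -4]] = 168 ≠ 0, so that unfolding has rank ≥ 3 and hence rank(T) ≥ 3 (CP rank is at least every unfolding rank, though it can be larger).
Upper bound: T is a sum of 3 rank-1 terms, T = [1, -1, -1] ⊗ [2, 1, -1] ⊗ [2, -4, -2] + [2, -1, -2] ⊗ [1, -2, 1] ⊗ [0, 0, -1] + [2, 1, 1] ⊗ [0, 1, -2] ⊗ [1, 1, 1] (one valid choice — decompositions are not unique — normalised so each a, b is primitive with positive first nonzero entry; check it by expanding all entries), so rank(T) ≤ 3.
These bounds meet, so rank(T) = 3.

rank(T) = 3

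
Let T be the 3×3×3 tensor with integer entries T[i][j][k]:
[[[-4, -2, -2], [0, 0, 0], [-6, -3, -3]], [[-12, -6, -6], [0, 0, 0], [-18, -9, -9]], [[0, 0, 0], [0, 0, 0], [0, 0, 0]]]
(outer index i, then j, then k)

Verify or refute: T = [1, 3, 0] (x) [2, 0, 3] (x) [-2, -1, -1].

Yes

Reconstruct entrywise from the claimed factors. For example, T[1,1,2] = 0 and Σₗ aₗ[1]bₗ[1]cₗ[2] = (3)·(0)·(-1) = 0; checking all 27 entries, every one matches. The claim holds.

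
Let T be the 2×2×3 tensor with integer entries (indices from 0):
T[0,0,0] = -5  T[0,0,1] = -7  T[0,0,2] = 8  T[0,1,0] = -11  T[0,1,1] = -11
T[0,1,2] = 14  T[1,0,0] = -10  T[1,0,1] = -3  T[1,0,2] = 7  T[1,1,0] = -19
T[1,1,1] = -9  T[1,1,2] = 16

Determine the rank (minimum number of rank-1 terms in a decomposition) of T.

2

Lower bound: the mode-2 unfolding of T (rows indexed by j, columns by (i,k) = (0,0), (0,1), (0,2), (1,0), (1,1), (1,2)) is [[-5, -7, 8, -10, -3, 7], [-11, -11, 14, -19, -9, 16]].
There the 2×2 minor on rows j ∈ {0, 1}, columns (i,k) ∈ {(0,0), (0,1)} is det [[-5, -7], [-11, -11]] = -22 ≠ 0, so this unfolding has rank ≥ 2; CP rank is at least every unfolding rank, so rank(T) ≥ 2. (This is only a lower bound: in general the CP rank may exceed every unfolding rank, so we still need to exhibit 2 rank-1 terms summing to T.)
Upper bound — finding two terms. Write S_k = T[:,:,k] for the frontal slices: S₀ = [[-5, -11], [-10, -19]], S₁ = [[-7, -11], [-3, -9]], S₂ = [[8, 14], [7, 16]].
If T = a₁ ⊗ b₁ ⊗ c₁ + a₂ ⊗ b₂ ⊗ c₂ then each S_k = c₁[k]·a₁b₁ᵀ + c₂[k]·a₂b₂ᵀ. S₀ and S₁ are linearly independent, so a₁b₁ᵀ and a₂b₂ᵀ must span the same plane of matrices: they are the rank-1 matrices of the form x·S₀ + y·S₁.
det(x·S₀ + y·S₁) is −15·x² + 35·xy + 30·y² = (-5)·(x − 3·y)(3·x + 2·y), vanishing at (x:y) = (3:1) and (2:-3).
M₁ = 3·S₀ + S₁ = [[-22, -44], [-33, -66]] = (-11)·[2, 3][1, 2]ᵀ and M₂ = 2·S₀ − 3·S₁ = [[11, 11], [-11, -11]] = 11·[1, -1][1, 1]ᵀ, so take a₁ = [2, 3], b₁ = [1, 2], a₂ = [1, -1], b₂ = [1, 1].
Each slice is an integer combination of E₁ = a₁b₁ᵀ and E₂ = a₂b₂ᵀ: S₀ = −3·E₁ + E₂, S₁ = −2·E₁ − 3·E₂, S₂ = 3·E₁ + 2·E₂; reading off coefficients, c₁ = [-3, -2, 3] and c₂ = [1, -3, 2].
Hence T = [2, 3] ⊗ [1, 2] ⊗ [-3, -2, 3] + [1, -1] ⊗ [1, 1] ⊗ [1, -3, 2], so rank(T) ≤ 2.
These bounds meet, so rank(T) = 2.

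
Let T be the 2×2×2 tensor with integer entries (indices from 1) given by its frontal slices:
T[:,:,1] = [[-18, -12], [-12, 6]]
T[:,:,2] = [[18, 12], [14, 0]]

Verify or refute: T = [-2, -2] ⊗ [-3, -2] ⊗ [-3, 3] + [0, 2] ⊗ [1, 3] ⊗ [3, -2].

Yes

Reconstruct entrywise from the claimed factors. For example, T[1,2,2] = 12 and Σₗ aₗ[1]bₗ[2]cₗ[2] = (-2)·(-2)·(3) + (0)·(3)·(-2) = 12; checking all 8 entries, every one matches. The claim holds.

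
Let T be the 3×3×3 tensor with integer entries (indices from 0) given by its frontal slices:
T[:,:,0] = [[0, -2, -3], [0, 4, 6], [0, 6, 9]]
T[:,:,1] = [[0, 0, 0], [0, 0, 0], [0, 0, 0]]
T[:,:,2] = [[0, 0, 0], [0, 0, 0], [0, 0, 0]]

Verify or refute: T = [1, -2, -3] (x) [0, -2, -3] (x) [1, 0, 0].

Yes

Reconstruct entrywise from the claimed factors. For example, T[1,0,1] = 0 and Σₗ aₗ[1]bₗ[0]cₗ[1] = (-2)·(0)·(0) = 0; checking all 27 entries, every one matches. The claim holds.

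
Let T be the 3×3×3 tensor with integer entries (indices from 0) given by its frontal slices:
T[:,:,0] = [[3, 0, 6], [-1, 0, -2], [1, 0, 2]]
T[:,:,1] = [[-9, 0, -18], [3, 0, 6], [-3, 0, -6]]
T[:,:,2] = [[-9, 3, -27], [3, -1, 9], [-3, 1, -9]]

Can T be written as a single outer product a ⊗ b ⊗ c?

No

The mode-2 unfolding of T (rows indexed by j, columns by (i,k) = (0,0), (0,1), (0,2), (1,0), (1,1), (1,2), (2,0), (2,1), (2,2)) is [[3, -9, -9, -1, 3, 3, 1, -3, -3], [0, 0, 3, 0, 0, -1, 0, 0, 1], [6, -18, -27, -2, 6, 9, 2, -6, -9]].
There the 2×2 minor on rows j ∈ {0, 1}, columns (i,k) ∈ {(0,0), (0,2)} is det [[3, -9], [0, 3]] = 9 ≠ 0, so this unfolding has rank ≥ 2; CP rank is at least every unfolding rank, so rank(T) ≥ 2.
In particular rank(T) ≥ 2 > 1, so T is not rank-1.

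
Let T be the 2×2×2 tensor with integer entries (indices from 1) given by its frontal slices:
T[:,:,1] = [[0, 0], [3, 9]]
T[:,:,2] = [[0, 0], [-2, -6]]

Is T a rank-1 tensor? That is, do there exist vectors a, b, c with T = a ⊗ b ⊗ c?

If T = a ⊗ b ⊗ c then every fibre of T is a multiple of the corresponding factor, so read the factors off the fibres through the nonzero entry T[2,1,1] = 3.
The mode-1 fibre T[:,1,1] = [0, 3] gives a = [0, 1] (primitive direction); the mode-2 fibre T[2,:,1] = [3, 9] gives b = [1, 3]; then c[k] = T[2,1,k] / (a[2]·b[1]) = [3, -2] / 1 = [3, -2].
Expanding [0, 1] ⊗ [1, 3] ⊗ [3, -2] reproduces all 8 entries of T, so T = [0, 1] ⊗ [1, 3] ⊗ [3, -2] and rank(T) ≤ 1.
Equivalently every frontal slice T[:,:,k] is c[k] times the rank-1 matrix [0, 1] ⊗ [1, 3]. So T has rank 1 (it is nonzero).

Yes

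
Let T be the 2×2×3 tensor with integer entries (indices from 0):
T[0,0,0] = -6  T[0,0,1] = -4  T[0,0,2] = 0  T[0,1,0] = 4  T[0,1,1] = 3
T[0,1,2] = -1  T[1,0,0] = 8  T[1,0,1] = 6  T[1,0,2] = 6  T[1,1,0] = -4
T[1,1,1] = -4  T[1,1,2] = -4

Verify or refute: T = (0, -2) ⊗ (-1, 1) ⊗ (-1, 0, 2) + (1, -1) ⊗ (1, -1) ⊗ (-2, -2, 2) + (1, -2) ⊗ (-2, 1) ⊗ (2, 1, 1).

Yes

Reconstruct entrywise from the claimed factors. For example, T[1,0,0] = 8 and Σₗ aₗ[1]bₗ[0]cₗ[0] = (-2)·(-1)·(-1) + (-1)·(1)·(-2) + (-2)·(-2)·(2) = 8; checking all 12 entries, every one matches. The claim holds.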